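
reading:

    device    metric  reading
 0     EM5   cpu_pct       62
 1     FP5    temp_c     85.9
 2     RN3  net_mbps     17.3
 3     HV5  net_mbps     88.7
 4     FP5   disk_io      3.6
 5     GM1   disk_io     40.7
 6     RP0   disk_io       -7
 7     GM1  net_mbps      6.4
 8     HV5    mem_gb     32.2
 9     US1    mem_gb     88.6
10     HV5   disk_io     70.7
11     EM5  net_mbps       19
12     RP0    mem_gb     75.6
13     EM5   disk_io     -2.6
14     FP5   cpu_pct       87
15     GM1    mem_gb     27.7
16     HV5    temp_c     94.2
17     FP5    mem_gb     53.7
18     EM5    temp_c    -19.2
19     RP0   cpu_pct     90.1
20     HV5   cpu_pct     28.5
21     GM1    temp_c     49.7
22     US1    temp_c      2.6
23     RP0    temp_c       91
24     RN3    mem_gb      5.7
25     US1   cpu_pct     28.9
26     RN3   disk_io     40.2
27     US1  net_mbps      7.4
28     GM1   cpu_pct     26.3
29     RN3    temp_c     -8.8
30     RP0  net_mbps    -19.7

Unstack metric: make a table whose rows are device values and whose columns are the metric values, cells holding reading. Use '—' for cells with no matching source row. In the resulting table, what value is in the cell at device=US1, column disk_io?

—

No long-format row has device=US1 and metric=disk_io, so the cell is —.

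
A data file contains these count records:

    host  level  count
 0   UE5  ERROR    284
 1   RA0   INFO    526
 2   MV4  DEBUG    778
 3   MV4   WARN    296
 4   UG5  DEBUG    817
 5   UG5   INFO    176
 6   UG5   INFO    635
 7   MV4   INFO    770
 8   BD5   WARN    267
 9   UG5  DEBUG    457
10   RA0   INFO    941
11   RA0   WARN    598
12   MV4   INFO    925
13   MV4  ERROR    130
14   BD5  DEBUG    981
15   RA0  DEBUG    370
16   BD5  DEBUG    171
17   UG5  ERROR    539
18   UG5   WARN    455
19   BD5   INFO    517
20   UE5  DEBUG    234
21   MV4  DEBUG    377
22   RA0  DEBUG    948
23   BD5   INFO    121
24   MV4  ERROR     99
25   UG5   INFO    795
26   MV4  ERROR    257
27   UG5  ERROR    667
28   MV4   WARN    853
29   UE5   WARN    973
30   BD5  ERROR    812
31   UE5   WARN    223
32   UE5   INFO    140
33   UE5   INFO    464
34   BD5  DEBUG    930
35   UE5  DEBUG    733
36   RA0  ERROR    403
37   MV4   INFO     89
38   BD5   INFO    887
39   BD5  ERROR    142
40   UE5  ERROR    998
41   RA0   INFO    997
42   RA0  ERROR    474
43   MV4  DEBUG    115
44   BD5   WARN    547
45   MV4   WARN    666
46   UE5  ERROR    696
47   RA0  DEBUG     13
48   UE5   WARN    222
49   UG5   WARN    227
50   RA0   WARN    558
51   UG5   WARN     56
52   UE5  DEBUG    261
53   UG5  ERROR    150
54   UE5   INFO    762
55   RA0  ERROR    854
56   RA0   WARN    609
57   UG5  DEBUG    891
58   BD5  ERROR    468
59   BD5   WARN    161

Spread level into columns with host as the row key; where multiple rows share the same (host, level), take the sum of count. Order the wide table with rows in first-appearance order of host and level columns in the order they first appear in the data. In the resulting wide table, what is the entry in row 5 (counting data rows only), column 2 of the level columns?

With rows in first-appearance order of host, row 5 is host=BD5. level columns in first-appearance order: ERROR, INFO, DEBUG, WARN; column 2 is INFO.
Long rows with host=BD5, level=INFO: 517 + 121 + 887 = 1525.

1525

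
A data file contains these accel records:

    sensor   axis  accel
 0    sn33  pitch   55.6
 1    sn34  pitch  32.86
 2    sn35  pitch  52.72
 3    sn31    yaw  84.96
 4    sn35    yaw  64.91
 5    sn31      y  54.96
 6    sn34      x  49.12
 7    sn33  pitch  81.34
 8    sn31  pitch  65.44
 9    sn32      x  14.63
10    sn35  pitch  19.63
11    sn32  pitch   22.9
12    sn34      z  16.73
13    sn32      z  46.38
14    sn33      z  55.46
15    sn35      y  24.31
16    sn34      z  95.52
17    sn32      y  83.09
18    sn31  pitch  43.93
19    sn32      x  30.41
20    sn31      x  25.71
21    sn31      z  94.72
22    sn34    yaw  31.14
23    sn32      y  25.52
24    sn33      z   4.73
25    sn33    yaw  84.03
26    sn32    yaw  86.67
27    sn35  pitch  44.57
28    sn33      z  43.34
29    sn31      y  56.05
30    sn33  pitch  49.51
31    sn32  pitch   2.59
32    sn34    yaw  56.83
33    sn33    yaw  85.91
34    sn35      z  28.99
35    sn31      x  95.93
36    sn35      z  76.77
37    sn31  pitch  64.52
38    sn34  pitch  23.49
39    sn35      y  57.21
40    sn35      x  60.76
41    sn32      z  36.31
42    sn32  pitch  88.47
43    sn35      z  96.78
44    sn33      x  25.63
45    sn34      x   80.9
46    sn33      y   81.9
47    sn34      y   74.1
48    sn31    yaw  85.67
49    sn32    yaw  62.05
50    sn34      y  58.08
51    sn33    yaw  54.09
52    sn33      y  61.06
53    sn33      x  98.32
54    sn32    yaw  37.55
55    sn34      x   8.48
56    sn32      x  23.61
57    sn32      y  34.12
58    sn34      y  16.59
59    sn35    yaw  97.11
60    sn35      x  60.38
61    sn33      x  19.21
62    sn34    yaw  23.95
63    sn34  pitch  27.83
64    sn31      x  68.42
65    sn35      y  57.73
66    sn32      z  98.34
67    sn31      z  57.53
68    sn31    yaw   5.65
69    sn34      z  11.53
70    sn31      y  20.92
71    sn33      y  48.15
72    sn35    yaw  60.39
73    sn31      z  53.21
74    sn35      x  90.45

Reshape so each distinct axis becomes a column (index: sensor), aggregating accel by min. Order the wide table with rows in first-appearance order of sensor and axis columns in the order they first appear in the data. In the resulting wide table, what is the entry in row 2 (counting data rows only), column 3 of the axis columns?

With rows in first-appearance order of sensor, row 2 is sensor=sn34. axis columns in first-appearance order: pitch, yaw, y, x, z; column 3 is y.
Long rows with sensor=sn34, axis=y: min(74.1, 58.08, 16.59) = 16.59.

16.59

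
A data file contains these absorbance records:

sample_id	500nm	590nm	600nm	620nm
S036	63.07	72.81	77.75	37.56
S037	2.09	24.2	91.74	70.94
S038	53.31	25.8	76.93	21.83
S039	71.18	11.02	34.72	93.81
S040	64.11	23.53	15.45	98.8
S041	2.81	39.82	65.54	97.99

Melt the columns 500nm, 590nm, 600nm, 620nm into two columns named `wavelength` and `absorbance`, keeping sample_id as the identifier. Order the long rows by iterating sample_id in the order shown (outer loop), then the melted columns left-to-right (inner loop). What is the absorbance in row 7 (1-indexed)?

24 rows total (6 × 4). Row 7: index ⌊(7-1)/4⌋ = 1 into sample_id → S037; (7-1) mod 4 = 2 into the melted columns → 600nm.
So row 7 is (S037, 600nm, 91.74); absorbance = 91.74.

91.74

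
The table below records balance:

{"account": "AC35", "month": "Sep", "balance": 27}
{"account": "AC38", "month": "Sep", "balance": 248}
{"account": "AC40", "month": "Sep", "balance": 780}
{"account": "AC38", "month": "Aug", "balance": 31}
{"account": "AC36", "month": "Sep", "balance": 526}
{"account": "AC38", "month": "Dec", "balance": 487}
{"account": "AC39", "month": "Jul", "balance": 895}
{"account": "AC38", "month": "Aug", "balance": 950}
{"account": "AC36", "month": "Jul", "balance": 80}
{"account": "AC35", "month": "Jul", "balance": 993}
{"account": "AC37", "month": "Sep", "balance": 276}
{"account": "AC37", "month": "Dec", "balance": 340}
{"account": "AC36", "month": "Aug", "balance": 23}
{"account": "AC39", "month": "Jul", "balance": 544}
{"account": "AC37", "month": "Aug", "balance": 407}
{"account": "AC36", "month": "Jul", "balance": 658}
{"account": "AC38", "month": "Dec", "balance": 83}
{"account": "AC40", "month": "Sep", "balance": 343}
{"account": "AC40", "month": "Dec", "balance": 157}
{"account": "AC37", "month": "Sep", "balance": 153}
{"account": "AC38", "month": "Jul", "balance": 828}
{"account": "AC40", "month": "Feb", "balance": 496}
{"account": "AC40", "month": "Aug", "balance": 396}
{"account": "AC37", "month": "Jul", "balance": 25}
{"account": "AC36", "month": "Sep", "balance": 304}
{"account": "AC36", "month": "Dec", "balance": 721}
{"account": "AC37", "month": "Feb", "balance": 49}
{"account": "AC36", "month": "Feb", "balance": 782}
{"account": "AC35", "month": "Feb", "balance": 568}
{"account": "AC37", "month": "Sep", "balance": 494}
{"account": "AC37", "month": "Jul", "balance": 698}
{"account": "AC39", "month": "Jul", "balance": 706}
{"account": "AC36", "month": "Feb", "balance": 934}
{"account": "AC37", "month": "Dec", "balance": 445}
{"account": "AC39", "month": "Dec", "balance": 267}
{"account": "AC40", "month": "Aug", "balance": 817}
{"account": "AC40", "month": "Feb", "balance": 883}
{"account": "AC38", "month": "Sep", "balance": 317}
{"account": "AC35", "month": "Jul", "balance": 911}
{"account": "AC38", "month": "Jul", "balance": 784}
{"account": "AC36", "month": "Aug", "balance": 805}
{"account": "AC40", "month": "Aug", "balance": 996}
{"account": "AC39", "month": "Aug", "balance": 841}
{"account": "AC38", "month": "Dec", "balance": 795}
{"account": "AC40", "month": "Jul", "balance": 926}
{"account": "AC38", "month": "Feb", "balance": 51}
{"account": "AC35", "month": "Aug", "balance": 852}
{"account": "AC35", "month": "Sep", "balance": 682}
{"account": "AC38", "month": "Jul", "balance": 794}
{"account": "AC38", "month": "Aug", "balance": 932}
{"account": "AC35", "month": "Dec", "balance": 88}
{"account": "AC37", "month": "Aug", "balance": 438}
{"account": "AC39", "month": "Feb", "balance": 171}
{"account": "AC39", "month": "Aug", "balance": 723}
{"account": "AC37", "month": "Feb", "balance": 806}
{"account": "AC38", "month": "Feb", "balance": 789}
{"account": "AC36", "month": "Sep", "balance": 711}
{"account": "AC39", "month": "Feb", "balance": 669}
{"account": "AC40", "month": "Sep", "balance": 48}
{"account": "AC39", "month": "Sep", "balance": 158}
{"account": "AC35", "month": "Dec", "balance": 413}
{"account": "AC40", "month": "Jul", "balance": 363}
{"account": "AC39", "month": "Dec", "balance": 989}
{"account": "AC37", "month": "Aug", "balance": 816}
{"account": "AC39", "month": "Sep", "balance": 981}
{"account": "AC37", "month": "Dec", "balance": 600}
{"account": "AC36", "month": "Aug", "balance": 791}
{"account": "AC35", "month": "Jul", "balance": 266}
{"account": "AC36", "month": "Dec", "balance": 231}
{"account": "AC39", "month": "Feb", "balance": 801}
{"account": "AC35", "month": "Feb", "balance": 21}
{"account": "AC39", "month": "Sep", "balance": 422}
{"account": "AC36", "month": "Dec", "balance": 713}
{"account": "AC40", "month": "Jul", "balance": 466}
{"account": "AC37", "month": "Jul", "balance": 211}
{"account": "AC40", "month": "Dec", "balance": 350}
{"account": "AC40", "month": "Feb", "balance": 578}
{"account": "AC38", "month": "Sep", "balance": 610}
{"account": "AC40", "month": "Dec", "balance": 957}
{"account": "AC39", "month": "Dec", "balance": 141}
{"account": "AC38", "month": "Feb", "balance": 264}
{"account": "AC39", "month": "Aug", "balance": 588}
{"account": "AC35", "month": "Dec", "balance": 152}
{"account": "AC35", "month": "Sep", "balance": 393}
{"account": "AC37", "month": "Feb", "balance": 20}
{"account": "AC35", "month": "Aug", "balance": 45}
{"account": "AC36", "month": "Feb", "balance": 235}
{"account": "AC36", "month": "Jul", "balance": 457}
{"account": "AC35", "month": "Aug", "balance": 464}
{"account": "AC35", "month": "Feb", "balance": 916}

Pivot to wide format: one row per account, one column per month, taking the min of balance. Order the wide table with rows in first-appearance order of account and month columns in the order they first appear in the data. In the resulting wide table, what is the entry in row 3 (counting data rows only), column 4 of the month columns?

363

With rows in first-appearance order of account, row 3 is account=AC40. month columns in first-appearance order: Sep, Aug, Dec, Jul, Feb; column 4 is Jul.
Long rows with account=AC40, month=Jul: min(926, 363, 466) = 363.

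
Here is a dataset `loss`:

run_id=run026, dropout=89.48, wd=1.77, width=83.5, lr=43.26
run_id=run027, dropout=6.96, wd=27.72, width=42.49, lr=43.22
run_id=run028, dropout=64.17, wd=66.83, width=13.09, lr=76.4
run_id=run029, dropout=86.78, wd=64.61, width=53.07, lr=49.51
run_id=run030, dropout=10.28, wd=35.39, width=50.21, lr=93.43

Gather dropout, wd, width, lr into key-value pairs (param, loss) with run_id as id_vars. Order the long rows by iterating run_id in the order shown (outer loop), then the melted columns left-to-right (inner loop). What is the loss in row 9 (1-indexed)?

64.17

20 rows total (5 × 4). Row 9: index ⌊(9-1)/4⌋ = 2 into run_id → run028; (9-1) mod 4 = 0 into the melted columns → dropout.
So row 9 is (run028, dropout, 64.17); loss = 64.17.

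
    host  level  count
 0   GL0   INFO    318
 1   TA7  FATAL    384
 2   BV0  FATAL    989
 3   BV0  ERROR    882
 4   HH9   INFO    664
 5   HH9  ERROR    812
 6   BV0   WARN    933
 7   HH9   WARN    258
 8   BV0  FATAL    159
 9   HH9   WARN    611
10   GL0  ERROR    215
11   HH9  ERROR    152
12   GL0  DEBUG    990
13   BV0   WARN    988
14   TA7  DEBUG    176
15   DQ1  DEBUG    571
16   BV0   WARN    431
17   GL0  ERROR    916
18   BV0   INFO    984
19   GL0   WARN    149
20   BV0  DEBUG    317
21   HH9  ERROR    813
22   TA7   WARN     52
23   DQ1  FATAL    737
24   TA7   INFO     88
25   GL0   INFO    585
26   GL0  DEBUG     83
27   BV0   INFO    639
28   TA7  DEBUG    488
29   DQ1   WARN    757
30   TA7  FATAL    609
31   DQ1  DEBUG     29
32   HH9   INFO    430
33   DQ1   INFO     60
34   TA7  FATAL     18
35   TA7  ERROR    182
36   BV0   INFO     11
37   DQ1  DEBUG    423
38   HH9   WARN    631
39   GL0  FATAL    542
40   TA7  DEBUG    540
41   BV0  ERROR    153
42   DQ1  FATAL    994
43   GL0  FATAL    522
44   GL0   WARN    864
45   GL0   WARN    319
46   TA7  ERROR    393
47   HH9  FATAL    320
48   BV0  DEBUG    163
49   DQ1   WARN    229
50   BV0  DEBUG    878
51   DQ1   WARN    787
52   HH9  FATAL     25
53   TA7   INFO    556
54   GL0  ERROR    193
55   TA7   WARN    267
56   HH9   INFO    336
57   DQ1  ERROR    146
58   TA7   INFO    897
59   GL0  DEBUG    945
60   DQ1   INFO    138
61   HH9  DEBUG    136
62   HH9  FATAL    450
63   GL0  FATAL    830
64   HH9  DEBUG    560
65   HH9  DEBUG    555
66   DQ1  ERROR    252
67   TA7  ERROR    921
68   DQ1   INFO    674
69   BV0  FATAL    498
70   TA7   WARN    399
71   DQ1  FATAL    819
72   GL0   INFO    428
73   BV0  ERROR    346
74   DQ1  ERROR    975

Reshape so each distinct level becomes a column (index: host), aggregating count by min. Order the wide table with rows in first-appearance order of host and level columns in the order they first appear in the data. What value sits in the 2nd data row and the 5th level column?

With rows in first-appearance order of host, row 2 is host=TA7. level columns in first-appearance order: INFO, FATAL, ERROR, WARN, DEBUG; column 5 is DEBUG.
Long rows with host=TA7, level=DEBUG: min(176, 488, 540) = 176.

176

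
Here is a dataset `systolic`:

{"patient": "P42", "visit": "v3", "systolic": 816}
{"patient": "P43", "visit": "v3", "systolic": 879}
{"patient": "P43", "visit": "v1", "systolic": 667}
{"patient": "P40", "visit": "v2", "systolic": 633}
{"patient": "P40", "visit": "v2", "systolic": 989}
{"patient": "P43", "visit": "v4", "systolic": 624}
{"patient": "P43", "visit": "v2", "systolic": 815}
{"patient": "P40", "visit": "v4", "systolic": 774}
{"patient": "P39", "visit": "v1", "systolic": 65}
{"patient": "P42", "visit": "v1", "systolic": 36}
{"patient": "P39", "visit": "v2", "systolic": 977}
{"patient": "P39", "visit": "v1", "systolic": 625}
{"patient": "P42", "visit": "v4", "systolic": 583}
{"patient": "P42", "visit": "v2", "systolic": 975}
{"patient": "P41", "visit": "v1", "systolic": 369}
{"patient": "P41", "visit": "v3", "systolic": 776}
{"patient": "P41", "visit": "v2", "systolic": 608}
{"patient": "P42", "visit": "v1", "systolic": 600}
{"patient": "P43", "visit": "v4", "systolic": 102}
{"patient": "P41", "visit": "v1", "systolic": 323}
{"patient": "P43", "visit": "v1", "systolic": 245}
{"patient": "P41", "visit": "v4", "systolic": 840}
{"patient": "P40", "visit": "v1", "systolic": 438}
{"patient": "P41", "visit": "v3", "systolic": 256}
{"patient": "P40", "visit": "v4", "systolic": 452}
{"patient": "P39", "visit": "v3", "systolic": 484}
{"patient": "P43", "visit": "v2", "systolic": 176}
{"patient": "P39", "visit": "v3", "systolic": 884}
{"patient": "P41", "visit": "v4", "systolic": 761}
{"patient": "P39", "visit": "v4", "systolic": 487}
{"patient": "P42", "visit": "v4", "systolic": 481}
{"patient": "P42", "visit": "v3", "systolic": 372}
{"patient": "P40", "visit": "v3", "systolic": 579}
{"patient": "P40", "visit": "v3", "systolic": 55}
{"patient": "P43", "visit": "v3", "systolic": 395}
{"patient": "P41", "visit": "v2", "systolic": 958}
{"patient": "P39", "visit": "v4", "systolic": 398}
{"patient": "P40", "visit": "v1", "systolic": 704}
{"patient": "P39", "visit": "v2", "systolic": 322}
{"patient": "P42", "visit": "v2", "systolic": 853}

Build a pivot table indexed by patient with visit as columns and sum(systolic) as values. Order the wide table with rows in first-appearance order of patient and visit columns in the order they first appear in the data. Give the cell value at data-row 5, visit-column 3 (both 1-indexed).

With rows in first-appearance order of patient, row 5 is patient=P41. visit columns in first-appearance order: v3, v1, v2, v4; column 3 is v2.
Long rows with patient=P41, visit=v2: 608 + 958 = 1566.

1566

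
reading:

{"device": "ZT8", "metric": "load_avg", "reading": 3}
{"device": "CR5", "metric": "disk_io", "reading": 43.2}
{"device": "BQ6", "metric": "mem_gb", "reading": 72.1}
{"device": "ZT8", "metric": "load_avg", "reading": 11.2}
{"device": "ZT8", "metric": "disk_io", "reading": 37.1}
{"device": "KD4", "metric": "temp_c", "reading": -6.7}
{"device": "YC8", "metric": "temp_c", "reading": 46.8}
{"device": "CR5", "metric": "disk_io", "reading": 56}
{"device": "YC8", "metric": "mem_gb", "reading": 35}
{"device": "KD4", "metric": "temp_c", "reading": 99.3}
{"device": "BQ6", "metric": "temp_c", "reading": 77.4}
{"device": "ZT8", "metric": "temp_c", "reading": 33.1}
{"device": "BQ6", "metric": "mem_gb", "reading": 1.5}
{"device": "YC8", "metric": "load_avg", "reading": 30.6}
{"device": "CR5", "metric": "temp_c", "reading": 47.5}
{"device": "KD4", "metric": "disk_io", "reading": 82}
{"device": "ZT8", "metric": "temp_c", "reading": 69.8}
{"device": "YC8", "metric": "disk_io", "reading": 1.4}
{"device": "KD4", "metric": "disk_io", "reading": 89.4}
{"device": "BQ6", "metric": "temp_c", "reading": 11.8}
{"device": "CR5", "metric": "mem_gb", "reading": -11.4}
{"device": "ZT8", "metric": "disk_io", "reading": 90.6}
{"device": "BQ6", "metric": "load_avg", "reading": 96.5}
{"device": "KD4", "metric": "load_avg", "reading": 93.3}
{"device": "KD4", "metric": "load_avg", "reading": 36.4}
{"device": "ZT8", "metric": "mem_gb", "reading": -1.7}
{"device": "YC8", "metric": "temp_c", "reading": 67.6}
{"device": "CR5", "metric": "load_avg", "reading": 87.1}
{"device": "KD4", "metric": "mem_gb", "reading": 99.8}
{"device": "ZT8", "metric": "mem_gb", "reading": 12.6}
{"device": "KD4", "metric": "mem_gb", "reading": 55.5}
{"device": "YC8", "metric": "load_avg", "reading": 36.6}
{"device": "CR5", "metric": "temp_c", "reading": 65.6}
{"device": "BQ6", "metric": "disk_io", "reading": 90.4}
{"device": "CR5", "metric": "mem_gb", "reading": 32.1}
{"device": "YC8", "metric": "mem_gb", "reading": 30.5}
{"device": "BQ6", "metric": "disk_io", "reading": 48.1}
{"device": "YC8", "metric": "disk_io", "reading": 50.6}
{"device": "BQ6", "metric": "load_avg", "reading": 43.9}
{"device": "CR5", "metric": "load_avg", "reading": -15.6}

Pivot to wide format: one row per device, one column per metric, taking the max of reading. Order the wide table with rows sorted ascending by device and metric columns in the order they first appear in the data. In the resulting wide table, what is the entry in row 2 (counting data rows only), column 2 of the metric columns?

With rows sorted ascending by device, row 2 is device=CR5. metric columns in first-appearance order: load_avg, disk_io, mem_gb, temp_c; column 2 is disk_io.
Long rows with device=CR5, metric=disk_io: max(43.2, 56) = 56.

56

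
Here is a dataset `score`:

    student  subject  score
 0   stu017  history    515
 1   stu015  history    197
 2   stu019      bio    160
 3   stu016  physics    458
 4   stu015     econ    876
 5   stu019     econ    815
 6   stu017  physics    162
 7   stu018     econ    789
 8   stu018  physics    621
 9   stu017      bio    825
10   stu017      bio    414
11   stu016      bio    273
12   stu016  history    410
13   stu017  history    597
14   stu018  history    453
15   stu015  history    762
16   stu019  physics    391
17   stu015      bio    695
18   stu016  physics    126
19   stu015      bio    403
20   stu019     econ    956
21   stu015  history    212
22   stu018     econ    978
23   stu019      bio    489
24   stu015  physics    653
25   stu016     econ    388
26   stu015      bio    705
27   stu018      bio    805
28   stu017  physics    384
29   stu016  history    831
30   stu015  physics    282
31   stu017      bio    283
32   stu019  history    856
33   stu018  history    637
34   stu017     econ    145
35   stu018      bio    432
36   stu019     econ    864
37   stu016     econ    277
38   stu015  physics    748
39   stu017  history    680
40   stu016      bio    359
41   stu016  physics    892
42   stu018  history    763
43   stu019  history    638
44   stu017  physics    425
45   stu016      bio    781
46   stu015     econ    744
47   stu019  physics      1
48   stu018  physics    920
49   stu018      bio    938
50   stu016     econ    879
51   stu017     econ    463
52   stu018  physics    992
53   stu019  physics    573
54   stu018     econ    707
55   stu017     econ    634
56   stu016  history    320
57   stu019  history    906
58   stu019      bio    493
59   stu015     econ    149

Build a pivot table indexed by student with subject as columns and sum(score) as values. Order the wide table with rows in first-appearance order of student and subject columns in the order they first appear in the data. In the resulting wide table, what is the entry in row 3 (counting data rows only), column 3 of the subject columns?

965

With rows in first-appearance order of student, row 3 is student=stu019. subject columns in first-appearance order: history, bio, physics, econ; column 3 is physics.
Long rows with student=stu019, subject=physics: 391 + 1 + 573 = 965.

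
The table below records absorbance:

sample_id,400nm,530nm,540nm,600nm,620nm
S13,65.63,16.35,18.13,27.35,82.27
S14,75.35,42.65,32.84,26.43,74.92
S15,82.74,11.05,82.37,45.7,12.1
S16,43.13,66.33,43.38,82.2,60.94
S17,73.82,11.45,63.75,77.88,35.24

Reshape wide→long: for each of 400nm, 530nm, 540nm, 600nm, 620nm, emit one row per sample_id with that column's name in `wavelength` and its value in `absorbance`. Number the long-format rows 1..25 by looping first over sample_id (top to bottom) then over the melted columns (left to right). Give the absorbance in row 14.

25 rows total (5 × 5). Row 14: index ⌊(14-1)/5⌋ = 2 into sample_id → S15; (14-1) mod 5 = 3 into the melted columns → 600nm.
So row 14 is (S15, 600nm, 45.7); absorbance = 45.7.

45.7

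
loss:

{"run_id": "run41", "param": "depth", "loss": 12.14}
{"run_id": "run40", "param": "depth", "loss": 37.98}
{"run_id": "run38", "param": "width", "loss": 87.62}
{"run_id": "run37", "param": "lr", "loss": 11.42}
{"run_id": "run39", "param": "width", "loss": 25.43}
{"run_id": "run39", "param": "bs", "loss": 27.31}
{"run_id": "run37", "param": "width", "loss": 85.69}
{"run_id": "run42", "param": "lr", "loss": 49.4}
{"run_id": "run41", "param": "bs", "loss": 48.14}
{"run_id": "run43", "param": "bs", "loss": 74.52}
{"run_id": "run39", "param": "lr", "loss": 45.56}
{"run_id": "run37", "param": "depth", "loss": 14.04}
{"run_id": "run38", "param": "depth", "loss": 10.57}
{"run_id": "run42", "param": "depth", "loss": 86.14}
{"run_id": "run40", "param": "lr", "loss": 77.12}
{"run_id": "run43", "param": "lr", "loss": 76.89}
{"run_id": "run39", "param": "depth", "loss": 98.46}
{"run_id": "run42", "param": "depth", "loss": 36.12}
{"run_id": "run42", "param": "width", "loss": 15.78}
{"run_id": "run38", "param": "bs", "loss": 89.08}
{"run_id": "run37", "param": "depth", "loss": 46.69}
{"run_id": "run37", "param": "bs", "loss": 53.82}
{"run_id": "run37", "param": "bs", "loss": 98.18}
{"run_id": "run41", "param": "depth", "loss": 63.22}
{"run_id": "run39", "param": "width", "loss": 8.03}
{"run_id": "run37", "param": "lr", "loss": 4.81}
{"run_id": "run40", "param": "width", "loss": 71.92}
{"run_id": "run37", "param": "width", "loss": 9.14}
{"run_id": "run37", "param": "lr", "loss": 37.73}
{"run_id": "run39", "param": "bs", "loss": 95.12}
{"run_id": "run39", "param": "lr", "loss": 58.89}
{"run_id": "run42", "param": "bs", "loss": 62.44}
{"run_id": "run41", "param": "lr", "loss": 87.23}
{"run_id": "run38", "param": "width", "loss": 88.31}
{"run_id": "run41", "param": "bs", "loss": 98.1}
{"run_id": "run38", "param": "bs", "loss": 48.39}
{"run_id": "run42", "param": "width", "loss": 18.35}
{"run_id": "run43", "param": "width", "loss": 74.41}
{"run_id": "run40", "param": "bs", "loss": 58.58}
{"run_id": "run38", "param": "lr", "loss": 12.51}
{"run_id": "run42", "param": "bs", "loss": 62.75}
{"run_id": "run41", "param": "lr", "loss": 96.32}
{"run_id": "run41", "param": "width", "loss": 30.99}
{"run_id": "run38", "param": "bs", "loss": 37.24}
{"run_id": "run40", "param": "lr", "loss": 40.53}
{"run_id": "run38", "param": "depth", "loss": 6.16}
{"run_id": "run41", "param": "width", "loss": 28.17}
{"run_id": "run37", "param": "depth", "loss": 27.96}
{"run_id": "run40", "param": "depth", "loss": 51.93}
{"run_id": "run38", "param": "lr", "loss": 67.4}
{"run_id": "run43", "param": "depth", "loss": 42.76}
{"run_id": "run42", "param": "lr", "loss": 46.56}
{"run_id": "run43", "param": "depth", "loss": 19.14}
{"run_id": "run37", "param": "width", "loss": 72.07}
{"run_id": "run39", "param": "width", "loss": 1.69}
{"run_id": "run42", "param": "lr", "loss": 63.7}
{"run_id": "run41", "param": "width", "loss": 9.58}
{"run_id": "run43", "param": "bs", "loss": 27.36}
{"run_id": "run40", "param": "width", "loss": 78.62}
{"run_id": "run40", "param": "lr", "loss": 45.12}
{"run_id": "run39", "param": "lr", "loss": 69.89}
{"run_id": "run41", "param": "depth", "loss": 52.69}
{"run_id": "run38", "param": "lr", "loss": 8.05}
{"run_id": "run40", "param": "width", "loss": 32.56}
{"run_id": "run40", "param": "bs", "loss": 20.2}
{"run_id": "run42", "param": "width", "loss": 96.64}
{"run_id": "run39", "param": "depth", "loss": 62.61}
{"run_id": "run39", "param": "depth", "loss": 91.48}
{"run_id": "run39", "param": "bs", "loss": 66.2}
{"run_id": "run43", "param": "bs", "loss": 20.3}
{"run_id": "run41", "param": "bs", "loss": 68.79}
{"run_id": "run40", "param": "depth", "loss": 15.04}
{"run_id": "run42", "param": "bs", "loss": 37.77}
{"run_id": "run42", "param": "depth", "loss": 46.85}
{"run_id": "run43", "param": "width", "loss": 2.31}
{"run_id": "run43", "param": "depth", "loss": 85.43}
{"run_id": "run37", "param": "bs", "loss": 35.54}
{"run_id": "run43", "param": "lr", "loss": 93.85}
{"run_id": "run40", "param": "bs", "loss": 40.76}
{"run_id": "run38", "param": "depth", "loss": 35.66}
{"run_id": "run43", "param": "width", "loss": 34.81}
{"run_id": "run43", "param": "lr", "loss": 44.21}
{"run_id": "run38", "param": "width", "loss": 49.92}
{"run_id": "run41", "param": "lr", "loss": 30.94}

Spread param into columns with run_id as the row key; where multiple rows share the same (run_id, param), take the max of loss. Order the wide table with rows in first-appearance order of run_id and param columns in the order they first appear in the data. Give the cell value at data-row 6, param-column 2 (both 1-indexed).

96.64

With rows in first-appearance order of run_id, row 6 is run_id=run42. param columns in first-appearance order: depth, width, lr, bs; column 2 is width.
Long rows with run_id=run42, param=width: max(15.78, 18.35, 96.64) = 96.64.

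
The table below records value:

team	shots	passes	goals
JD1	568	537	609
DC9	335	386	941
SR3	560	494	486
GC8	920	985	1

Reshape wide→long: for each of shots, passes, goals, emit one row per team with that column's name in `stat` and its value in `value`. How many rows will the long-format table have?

12

4 team values × 3 melted columns = 12 rows.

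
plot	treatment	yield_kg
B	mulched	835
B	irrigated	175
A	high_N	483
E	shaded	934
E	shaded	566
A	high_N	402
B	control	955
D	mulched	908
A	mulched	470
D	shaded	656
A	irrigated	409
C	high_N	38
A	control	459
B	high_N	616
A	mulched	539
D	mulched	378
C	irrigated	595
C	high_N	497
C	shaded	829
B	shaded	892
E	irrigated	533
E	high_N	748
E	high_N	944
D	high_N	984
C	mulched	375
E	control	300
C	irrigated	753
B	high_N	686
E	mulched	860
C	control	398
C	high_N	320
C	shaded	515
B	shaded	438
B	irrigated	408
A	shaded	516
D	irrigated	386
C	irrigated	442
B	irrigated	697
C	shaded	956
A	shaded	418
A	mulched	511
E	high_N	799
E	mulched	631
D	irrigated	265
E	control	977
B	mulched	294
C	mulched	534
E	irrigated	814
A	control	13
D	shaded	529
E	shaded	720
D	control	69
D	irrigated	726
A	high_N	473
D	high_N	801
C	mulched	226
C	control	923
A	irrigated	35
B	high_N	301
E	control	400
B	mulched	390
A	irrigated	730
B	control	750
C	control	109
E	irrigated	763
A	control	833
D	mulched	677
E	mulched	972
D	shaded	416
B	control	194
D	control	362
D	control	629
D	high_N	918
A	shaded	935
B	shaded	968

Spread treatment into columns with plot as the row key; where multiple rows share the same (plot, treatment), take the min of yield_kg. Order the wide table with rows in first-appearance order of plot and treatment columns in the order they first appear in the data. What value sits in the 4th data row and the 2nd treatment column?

With rows in first-appearance order of plot, row 4 is plot=D. treatment columns in first-appearance order: mulched, irrigated, high_N, shaded, control; column 2 is irrigated.
Long rows with plot=D, treatment=irrigated: min(386, 265, 726) = 265.

265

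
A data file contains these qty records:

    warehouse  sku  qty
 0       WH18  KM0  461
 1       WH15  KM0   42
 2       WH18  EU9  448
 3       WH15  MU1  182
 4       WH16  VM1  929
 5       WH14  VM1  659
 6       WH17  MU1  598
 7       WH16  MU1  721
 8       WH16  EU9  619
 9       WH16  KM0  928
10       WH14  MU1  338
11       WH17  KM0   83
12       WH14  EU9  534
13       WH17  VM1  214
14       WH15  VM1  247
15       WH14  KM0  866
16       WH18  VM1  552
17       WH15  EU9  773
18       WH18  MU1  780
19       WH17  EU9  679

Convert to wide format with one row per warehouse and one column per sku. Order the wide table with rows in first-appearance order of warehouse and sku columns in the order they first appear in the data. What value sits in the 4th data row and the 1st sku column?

With rows in first-appearance order of warehouse, row 4 is warehouse=WH14. sku columns in first-appearance order: KM0, EU9, MU1, VM1; column 1 is KM0.
Long rows with warehouse=WH14, sku=KM0: qty = 866.

866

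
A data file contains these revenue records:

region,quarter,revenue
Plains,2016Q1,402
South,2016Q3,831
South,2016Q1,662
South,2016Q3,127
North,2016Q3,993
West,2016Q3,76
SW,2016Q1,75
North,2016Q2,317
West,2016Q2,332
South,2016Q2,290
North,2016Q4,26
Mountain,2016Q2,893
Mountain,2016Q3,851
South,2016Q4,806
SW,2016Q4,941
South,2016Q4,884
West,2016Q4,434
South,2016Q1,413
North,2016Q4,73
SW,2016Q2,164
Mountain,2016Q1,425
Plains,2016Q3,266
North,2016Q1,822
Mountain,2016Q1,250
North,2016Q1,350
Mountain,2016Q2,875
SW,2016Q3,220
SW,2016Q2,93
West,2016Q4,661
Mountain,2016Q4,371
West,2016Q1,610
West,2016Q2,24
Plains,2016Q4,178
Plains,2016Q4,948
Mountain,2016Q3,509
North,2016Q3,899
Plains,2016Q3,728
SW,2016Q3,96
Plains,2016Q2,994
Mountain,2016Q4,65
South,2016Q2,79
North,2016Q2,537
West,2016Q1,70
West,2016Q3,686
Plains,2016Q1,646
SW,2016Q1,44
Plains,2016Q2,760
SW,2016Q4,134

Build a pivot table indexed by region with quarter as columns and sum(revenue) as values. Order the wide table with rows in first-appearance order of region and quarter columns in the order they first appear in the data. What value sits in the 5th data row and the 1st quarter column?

With rows in first-appearance order of region, row 5 is region=SW. quarter columns in first-appearance order: 2016Q1, 2016Q3, 2016Q2, 2016Q4; column 1 is 2016Q1.
Long rows with region=SW, quarter=2016Q1: 75 + 44 = 119.

119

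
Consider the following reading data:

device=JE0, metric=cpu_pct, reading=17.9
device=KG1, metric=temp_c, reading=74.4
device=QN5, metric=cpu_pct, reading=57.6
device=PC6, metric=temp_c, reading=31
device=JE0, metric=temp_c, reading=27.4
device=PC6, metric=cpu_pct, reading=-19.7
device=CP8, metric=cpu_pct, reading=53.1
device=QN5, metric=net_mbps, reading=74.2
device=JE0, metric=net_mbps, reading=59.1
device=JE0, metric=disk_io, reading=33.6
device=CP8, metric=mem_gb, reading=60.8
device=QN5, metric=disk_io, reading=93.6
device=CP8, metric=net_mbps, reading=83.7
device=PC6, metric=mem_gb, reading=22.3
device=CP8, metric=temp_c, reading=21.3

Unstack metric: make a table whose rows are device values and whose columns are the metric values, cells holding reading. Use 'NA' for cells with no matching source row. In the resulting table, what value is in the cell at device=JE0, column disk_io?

33.6

The long row with device=JE0, metric=disk_io has reading=33.6.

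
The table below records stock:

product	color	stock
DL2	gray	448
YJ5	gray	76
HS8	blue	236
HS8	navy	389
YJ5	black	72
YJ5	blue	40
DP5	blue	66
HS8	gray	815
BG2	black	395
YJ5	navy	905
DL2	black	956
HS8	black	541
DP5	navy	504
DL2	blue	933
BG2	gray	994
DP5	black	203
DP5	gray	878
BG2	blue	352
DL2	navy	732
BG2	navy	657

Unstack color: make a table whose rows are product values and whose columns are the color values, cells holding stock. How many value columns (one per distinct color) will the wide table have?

4 distinct color values: gray, black, blue, navy.

4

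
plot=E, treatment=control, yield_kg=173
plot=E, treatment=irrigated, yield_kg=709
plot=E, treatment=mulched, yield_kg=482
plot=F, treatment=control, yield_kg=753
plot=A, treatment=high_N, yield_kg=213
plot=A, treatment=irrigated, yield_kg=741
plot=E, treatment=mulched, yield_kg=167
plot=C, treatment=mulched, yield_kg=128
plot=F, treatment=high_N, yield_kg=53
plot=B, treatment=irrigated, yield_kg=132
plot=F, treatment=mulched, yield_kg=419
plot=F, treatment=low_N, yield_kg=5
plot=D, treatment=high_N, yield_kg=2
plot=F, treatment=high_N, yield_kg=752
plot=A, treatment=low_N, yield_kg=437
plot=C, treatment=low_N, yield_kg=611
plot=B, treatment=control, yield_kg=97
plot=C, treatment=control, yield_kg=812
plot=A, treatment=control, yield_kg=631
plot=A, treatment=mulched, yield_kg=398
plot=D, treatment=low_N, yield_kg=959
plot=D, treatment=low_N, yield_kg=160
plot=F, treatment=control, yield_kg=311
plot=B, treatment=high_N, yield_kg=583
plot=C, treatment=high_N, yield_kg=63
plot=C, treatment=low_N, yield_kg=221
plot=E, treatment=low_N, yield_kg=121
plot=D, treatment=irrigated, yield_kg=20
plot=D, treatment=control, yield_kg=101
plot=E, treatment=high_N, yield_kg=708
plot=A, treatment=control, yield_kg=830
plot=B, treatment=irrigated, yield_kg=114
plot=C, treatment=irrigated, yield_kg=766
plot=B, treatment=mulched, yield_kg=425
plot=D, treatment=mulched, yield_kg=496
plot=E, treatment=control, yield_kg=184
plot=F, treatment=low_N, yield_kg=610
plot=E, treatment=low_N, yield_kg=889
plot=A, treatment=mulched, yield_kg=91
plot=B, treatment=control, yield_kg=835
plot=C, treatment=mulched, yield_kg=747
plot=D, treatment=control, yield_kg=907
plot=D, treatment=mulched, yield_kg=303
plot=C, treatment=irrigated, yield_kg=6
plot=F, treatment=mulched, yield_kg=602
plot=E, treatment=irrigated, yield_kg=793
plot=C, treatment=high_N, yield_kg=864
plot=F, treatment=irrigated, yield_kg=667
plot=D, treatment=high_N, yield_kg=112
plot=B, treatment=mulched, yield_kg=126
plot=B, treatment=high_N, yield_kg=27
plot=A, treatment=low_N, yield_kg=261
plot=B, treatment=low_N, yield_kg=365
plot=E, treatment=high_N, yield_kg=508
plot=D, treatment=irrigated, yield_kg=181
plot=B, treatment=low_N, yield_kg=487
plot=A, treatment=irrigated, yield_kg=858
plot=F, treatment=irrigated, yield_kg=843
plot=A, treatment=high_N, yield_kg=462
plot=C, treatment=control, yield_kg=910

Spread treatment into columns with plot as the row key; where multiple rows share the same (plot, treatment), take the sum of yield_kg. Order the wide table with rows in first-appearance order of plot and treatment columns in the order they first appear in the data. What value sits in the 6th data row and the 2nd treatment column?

201

With rows in first-appearance order of plot, row 6 is plot=D. treatment columns in first-appearance order: control, irrigated, mulched, high_N, low_N; column 2 is irrigated.
Long rows with plot=D, treatment=irrigated: 20 + 181 = 201.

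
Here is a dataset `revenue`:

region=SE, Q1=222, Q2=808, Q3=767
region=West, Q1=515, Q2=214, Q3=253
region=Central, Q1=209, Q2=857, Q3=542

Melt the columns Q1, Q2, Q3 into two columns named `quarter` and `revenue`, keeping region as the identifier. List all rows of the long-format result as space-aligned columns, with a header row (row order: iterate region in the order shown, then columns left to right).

region   quarter  revenue
SE       Q1       222    
SE       Q2       808    
SE       Q3       767    
West     Q1       515    
West     Q2       214    
West     Q3       253    
Central  Q1       209    
Central  Q2       857    
Central  Q3       542    

Each (region, column) pair becomes one row: 3 × 3 = 9 rows.
For example, (SE, Q1) → revenue=222.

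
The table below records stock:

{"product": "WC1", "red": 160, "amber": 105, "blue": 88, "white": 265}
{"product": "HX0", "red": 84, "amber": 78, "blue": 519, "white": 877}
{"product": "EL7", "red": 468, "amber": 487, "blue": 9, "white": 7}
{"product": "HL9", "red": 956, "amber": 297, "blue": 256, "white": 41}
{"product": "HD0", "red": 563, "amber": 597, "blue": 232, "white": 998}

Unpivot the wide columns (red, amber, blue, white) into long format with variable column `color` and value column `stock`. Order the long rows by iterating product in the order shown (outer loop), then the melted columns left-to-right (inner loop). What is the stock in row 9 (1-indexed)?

20 rows total (5 × 4). Row 9: index ⌊(9-1)/4⌋ = 2 into product → EL7; (9-1) mod 4 = 0 into the melted columns → red.
So row 9 is (EL7, red, 468); stock = 468.

468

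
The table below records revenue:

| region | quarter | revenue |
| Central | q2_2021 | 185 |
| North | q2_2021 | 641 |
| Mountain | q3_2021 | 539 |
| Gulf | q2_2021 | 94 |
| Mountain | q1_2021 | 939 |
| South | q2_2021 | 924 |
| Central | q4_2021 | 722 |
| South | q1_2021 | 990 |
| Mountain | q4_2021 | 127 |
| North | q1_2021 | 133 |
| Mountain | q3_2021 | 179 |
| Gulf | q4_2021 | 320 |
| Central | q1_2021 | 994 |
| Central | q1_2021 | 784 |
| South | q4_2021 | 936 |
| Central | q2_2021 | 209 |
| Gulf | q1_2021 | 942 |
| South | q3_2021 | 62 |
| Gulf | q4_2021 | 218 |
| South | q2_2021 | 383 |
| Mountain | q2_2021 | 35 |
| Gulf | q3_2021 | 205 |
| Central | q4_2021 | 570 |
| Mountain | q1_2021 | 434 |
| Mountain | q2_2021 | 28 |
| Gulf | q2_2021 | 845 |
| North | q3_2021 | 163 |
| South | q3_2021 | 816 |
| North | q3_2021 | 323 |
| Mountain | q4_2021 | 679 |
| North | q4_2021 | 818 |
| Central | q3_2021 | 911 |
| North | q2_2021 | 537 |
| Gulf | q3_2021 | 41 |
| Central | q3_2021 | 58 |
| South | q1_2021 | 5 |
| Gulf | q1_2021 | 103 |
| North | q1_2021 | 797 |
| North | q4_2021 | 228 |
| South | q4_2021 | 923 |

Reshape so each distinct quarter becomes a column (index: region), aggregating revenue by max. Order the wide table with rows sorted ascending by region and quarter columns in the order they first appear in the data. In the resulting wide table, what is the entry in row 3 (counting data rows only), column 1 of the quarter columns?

With rows sorted ascending by region, row 3 is region=Mountain. quarter columns in first-appearance order: q2_2021, q3_2021, q1_2021, q4_2021; column 1 is q2_2021.
Long rows with region=Mountain, quarter=q2_2021: max(35, 28) = 35.

35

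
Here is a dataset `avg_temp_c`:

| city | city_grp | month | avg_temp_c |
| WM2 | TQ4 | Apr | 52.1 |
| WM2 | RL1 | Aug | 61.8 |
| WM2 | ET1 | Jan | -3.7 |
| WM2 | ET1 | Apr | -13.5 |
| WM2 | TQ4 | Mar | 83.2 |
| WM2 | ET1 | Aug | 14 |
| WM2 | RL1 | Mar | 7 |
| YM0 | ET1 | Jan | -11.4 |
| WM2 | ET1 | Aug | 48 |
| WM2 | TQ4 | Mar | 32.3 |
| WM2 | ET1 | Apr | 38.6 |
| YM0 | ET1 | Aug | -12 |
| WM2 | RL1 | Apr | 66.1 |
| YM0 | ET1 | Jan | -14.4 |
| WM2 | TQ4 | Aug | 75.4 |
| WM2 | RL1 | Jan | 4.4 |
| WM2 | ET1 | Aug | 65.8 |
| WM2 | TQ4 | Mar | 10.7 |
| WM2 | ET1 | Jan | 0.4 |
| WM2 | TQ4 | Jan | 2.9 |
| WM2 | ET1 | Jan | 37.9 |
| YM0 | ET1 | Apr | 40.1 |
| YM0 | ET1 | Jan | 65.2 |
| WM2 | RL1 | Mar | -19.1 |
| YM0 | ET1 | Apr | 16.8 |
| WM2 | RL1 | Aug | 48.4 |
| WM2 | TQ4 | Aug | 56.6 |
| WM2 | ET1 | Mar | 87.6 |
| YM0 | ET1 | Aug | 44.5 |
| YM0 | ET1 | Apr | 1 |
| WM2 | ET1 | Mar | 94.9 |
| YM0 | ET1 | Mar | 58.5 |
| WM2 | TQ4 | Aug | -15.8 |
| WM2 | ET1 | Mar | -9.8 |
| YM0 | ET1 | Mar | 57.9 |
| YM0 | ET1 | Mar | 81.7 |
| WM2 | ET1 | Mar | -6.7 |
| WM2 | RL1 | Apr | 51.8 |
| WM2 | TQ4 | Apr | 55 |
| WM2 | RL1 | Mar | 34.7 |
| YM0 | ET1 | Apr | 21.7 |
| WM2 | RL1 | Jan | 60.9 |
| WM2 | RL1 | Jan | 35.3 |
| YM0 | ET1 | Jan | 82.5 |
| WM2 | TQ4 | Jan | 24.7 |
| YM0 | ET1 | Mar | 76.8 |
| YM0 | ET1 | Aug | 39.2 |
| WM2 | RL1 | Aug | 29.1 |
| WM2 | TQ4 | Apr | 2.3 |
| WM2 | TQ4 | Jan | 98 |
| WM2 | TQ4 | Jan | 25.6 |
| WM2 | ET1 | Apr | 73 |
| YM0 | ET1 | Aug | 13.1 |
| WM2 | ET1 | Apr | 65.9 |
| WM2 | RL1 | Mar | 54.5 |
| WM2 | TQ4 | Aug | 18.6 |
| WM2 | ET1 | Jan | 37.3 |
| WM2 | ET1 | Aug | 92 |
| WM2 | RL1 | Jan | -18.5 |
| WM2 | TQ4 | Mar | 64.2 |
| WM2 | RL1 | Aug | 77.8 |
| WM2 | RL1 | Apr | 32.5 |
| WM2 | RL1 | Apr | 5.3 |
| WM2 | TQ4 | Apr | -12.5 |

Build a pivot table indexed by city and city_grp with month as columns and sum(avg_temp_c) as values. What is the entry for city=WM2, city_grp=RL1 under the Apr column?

Rows with city=WM2, city_grp=RL1 and month=Apr: avg_temp_c values are 66.1, 51.8, 32.5, 5.3.
66.1 + 51.8 + 32.5 + 5.3 = 155.7.

155.7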